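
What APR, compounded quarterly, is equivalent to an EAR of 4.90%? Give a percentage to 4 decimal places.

(1 + r/4)^4 − 1 = 0.0490, so 1 + r/4 = 1.0490^(1/4).
r/4 = 0.012031, so r = 0.048125 = 4.8125%.

4.8125%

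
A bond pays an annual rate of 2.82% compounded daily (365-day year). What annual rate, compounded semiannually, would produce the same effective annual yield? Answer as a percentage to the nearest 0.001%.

2.840%

EAR = (1 + 0.0282/365)^365 − 1 = 0.028600.
Solve (1 + r/2)^2 = 1.028600: r/2 = 1.028600^(1/2) − 1 = 0.014199, so r = 0.028399 = 2.840%.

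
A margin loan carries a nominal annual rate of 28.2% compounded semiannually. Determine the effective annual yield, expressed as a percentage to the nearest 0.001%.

EAR = (1 + 0.282/2)^2 − 1.
= (1 + 0.141000)^2 − 1 = 1.301881 − 1 = 30.188%.

30.188%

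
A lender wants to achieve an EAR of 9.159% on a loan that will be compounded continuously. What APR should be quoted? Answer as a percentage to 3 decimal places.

8.764%

Continuous: nominal r satisfies e^r − 1 = 0.09159.
r = ln(1 + 0.09159) = ln(1.09159) = 0.087635 = 8.764%.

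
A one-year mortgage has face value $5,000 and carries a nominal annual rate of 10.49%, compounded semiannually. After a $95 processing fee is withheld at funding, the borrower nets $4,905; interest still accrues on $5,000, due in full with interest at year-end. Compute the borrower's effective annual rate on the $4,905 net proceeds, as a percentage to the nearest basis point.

12.91%

Amount owed after one year: 5,000 × (1 + 0.1049/2)^2 = 5,000 × 1.107651 = $5,538.26.
Effective rate on net proceeds: 5,538.26 / 4,905 − 1 = 0.129104 = 12.91%.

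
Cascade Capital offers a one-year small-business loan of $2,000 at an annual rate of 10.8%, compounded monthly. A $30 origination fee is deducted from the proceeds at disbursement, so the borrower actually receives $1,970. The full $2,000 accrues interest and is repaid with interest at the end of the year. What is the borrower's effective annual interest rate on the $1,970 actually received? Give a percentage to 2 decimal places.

13.05%

Amount owed after one year: 2,000 × (1 + 0.108/12)^12 = 2,000 × 1.113510 = $2,227.02.
Effective rate on net proceeds: 2,227.02 / 1,970 − 1 = 0.130467 = 13.05%.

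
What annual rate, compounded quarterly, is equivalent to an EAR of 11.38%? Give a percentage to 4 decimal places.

10.9243%

(1 + r/4)^4 − 1 = 0.1138, so 1 + r/4 = 1.1138^(1/4).
r/4 = 0.027311, so r = 0.109243 = 10.9243%.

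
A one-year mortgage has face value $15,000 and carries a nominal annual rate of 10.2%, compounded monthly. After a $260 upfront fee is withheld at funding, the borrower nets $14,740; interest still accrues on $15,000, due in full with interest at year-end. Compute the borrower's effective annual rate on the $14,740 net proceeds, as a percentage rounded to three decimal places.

12.643%

Amount owed after one year: 15,000 × (1 + 0.102/12)^12 = 15,000 × 1.106906 = $16,603.59.
Effective rate on net proceeds: 16,603.59 / 14,740 − 1 = 0.126431 = 12.643%.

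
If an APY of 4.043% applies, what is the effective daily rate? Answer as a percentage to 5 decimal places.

The per-day rate i satisfies (1 + i)^365 = 1 + 0.04043.
i = 1.04043^(1/365) − 1 = 0.0001086 = 0.01086%.

0.01086%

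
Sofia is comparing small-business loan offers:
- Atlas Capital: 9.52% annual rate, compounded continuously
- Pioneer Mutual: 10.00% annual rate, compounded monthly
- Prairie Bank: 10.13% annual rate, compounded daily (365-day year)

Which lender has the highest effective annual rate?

Prairie Bank

Atlas Capital: e^0.0952 − 1 = 9.988%
Pioneer Mutual: (1 + 0.1000/12)^12 − 1 = 10.471%
Prairie Bank: (1 + 0.1013/365)^365 − 1 = 10.659%
The highest effective annual rate is Prairie Bank at 10.659%.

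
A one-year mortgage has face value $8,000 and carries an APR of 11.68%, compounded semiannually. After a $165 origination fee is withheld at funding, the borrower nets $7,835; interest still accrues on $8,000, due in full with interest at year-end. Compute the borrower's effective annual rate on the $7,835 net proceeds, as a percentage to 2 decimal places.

Amount owed after one year: 8,000 × (1 + 0.1168/2)^2 = 8,000 × 1.120211 = $8,961.68.
Effective rate on net proceeds: 8,961.68 / 7,835 − 1 = 0.143801 = 14.38%.

14.38%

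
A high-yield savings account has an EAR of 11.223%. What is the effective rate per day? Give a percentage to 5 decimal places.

0.02915%

The per-day rate i satisfies (1 + i)^365 = 1 + 0.11223.
i = 1.11223^(1/365) − 1 = 0.0002915 = 0.02915%.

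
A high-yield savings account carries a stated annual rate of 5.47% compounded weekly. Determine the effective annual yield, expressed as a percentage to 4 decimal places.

5.6193%

EAR = (1 + 0.0547/52)^52 − 1.
= 1.056193 − 1 = 5.6193%.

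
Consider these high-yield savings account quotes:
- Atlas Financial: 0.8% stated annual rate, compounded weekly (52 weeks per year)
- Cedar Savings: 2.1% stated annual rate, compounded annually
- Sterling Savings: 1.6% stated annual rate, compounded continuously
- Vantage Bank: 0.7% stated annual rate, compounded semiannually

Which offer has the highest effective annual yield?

Atlas Financial: (1 + 0.008/52)^52 − 1 = 0.803%
Cedar Savings: compounded annually, EAR = 2.100%
Sterling Savings: e^0.016 − 1 = 1.613%
Vantage Bank: (1 + 0.007/2)^2 − 1 = 0.701%
The highest effective annual rate is Cedar Savings at 2.100%.

Cedar Savings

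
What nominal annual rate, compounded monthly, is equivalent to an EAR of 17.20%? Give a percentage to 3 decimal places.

(1 + r/12)^12 − 1 = 0.1720, so 1 + r/12 = 1.1720^(1/12).
r/12 = 0.013314, so r = 0.159766 = 15.977%.

15.977%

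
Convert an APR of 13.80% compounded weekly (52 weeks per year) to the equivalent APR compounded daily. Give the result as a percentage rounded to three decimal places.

13.784%

EAR = (1 + 0.1380/52)^52 − 1 = 0.147766.
Solve (1 + r/365)^365 = 1.147766: r/365 = 1.147766^(1/365) − 1 = 0.000378, so r = 0.137843 = 13.784%.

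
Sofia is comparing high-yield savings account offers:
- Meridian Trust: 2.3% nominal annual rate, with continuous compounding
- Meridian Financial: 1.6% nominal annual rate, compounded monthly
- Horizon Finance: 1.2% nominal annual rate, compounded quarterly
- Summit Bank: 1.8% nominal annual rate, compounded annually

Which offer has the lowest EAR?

Meridian Trust: e^0.023 − 1 = 2.327%
Meridian Financial: (1 + 0.016/12)^12 − 1 = 1.612%
Horizon Finance: (1 + 0.012/4)^4 − 1 = 1.205%
Summit Bank: compounded annually, EAR = 1.800%
The lowest effective annual rate is Horizon Finance at 1.205%.

Horizon Finance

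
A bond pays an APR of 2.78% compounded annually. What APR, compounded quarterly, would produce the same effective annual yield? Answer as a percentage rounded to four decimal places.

Compounded annually, EAR = nominal = 0.027800.
Solve (1 + r/4)^4 = 1.027800: r/4 = 1.027800^(1/4) − 1 = 0.006879, so r = 0.027515 = 2.7515%.

2.7515%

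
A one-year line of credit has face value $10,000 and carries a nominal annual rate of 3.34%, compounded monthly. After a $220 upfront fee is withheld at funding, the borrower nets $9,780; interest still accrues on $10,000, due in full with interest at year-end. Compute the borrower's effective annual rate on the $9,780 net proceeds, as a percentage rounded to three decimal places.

Amount owed after one year: 10,000 × (1 + 0.0334/12)^12 = 10,000 × 1.033916 = $10,339.16.
Effective rate on net proceeds: 10,339.16 / 9,780 − 1 = 0.057174 = 5.717%.

5.717%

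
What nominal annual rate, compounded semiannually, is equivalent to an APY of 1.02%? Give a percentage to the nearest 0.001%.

(1 + r/2)^2 − 1 = 0.0102, so 1 + r/2 = 1.0102^(1/2).
r/2 = 0.005087, so r = 0.010174 = 1.017%.

1.017%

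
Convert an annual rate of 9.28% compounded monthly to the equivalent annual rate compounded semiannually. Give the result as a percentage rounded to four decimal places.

EAR = (1 + 0.0928/12)^12 − 1 = 0.096851.
Solve (1 + r/2)^2 = 1.096851: r/2 = 1.096851^(1/2) − 1 = 0.047306, so r = 0.094613 = 9.4613%.

9.4613%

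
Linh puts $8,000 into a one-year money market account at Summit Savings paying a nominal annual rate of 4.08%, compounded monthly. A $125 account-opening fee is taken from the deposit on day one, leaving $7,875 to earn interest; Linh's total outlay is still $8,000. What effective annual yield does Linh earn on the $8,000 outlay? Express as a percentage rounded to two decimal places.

Value after one year: 7,875 × (1 + 0.0408/12)^12 = 7,875 × 1.041572 = $8,202.38.
Effective yield on the $8,000 outlay: 8,202.38 / 8,000 − 1 = 0.025297 = 2.53%.

2.53%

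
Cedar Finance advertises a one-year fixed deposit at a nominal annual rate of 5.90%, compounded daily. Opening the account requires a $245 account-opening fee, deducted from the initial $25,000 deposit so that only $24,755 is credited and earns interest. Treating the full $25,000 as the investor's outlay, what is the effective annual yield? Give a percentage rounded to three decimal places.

5.037%

Value after one year: 24,755 × (1 + 0.0590/365)^365 = 24,755 × 1.060770 = $26,259.37.
Effective yield on the $25,000 outlay: 26,259.37 / 25,000 − 1 = 0.050375 = 5.037%.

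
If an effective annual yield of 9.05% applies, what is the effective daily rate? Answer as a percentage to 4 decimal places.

0.0237%

The per-day rate i satisfies (1 + i)^365 = 1 + 0.0905.
i = 1.0905^(1/365) − 1 = 0.0002374 = 0.0237%.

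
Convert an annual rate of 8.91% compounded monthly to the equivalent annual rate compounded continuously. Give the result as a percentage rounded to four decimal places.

EAR = (1 + 0.0891/12)^12 − 1 = 0.092830.
Equivalent continuous rate: r = ln(1 + 0.092830) = 0.088771 = 8.8771%.

8.8771%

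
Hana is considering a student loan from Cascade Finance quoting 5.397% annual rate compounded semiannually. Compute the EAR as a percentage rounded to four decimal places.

5.4698%

EAR = (1 + 0.05397/2)^2 − 1.
= 1.054698 − 1 = 5.4698%.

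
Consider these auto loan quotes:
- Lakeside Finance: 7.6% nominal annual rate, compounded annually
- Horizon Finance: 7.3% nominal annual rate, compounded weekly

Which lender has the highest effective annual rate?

Lakeside Finance

Lakeside Finance: compounded annually, EAR = 7.600%
Horizon Finance: (1 + 0.073/52)^52 − 1 = 7.568%
The highest effective annual rate is Lakeside Finance at 7.600%.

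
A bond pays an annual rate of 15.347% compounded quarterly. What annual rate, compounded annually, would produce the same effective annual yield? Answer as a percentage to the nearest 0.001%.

16.253%

EAR = (1 + 0.15347/4)^4 − 1 = 0.162530.
Compounded annually, the equivalent nominal rate is the EAR itself: 16.253%.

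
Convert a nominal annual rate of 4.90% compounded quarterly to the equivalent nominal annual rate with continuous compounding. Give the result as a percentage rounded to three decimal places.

EAR = (1 + 0.0490/4)^4 − 1 = 0.049908.
Equivalent continuous rate: r = ln(1 + 0.049908) = 0.048702 = 4.870%.

4.870%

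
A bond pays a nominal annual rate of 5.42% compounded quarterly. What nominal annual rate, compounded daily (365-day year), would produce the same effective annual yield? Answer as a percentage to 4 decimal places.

EAR = (1 + 0.0542/4)^4 − 1 = 0.055312.
Solve (1 + r/365)^365 = 1.055312: r/365 = 1.055312^(1/365) − 1 = 0.000148, so r = 0.053840 = 5.3840%.

5.3840%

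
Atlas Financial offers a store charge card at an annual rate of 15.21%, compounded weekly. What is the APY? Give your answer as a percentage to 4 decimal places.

16.4018%

EAR = (1 + 0.1521/52)^52 − 1.
= (1 + 0.002925)^52 − 1 = 1.164018 − 1 = 16.4018%.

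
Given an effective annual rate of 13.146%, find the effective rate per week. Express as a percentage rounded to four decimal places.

The per-week rate i satisfies (1 + i)^52 = 1 + 0.13146.
i = 1.13146^(1/52) − 1 = 0.0023780 = 0.2378%.

0.2378%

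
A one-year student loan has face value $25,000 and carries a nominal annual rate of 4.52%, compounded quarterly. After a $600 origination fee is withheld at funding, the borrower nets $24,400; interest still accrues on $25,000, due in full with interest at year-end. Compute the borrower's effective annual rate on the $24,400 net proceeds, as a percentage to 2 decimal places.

7.17%

Amount owed after one year: 25,000 × (1 + 0.0452/4)^4 = 25,000 × 1.045972 = $26,149.30.
Effective rate on net proceeds: 26,149.30 / 24,400 − 1 = 0.071693 = 7.17%.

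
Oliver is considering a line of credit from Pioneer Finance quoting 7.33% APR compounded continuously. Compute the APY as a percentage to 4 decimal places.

7.6053%

With continuous compounding, EAR = e^0.0733 − 1.
e^0.0733 = 1.076053, so EAR = 0.076053 = 7.6053%.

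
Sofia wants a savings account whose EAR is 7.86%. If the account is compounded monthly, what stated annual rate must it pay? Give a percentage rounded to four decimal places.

(1 + r/12)^12 − 1 = 0.0786, so 1 + r/12 = 1.0786^(1/12).
r/12 = 0.006325, so r = 0.075903 = 7.5903%.

7.5903%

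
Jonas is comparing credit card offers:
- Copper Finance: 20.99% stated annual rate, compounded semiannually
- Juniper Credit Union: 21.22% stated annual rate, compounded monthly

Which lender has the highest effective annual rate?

Copper Finance: (1 + 0.2099/2)^2 − 1 = 22.091%
Juniper Credit Union: (1 + 0.2122/12)^12 − 1 = 23.410%
The highest effective annual rate is Juniper Credit Union at 23.410%.

Juniper Credit Union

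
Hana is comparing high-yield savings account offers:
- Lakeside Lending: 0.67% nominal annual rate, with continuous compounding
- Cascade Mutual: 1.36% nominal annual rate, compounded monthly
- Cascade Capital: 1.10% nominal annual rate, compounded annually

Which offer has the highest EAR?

Cascade Mutual

Lakeside Lending: e^0.0067 − 1 = 0.672%
Cascade Mutual: (1 + 0.0136/12)^12 − 1 = 1.369%
Cascade Capital: compounded annually, EAR = 1.100%
The highest effective annual rate is Cascade Mutual at 1.369%.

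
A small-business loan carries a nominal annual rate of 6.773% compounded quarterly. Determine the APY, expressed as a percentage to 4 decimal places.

EAR = (1 + 0.06773/4)^4 − 1.
= 1.069470 − 1 = 6.9470%.

6.9470%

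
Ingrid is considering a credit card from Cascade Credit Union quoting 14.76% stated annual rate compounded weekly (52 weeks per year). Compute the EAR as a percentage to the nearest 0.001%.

15.881%

EAR = (1 + 0.1476/52)^52 − 1.
= 1.158807 − 1 = 15.881%.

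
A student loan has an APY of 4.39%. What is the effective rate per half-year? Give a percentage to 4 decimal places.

2.1714%

The per-half-year rate i satisfies (1 + i)^2 = 1 + 0.0439.
i = 1.0439^(1/2) − 1 = 0.0217142 = 2.1714%.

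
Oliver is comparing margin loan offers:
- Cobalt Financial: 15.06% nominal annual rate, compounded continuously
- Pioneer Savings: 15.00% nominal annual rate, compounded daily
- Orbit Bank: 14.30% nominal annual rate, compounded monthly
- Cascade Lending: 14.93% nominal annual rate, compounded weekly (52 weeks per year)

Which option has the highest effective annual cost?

Cobalt Financial: e^0.1506 − 1 = 16.253%
Pioneer Savings: (1 + 0.1500/365)^365 − 1 = 16.180%
Orbit Bank: (1 + 0.1430/12)^12 − 1 = 15.275%
Cascade Lending: (1 + 0.1493/52)^52 − 1 = 16.077%
The highest effective annual rate is Cobalt Financial at 16.253%.

Cobalt Financial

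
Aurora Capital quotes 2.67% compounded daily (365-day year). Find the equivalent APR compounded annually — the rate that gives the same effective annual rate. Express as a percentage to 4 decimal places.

2.7059%

EAR = (1 + 0.0267/365)^365 − 1 = 0.027059.
Compounded annually, the equivalent nominal rate is the EAR itself: 2.7059%.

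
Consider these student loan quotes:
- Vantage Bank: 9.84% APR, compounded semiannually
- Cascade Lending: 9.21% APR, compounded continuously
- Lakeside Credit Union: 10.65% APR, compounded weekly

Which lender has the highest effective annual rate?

Lakeside Credit Union

Vantage Bank: (1 + 0.0984/2)^2 − 1 = 10.082%
Cascade Lending: e^0.0921 − 1 = 9.647%
Lakeside Credit Union: (1 + 0.1065/52)^52 − 1 = 11.226%
The highest effective annual rate is Lakeside Credit Union at 11.226%.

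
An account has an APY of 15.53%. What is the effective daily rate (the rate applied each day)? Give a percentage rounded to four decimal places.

The per-day rate i satisfies (1 + i)^365 = 1 + 0.1553.
i = 1.1553^(1/365) − 1 = 0.0003956 = 0.0396%.

0.0396%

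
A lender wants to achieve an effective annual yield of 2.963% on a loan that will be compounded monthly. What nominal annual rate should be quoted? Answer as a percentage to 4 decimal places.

2.9235%

(1 + r/12)^12 − 1 = 0.02963, so 1 + r/12 = 1.02963^(1/12).
r/12 = 0.002436, so r = 0.029235 = 2.9235%.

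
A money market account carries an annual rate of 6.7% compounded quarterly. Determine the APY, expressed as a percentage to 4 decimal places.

6.8702%

EAR = (1 + 0.067/4)^4 − 1.
= (1 + 0.016750)^4 − 1 = 1.068702 − 1 = 6.8702%.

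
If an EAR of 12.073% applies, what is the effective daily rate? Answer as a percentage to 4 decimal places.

0.0312%

The per-day rate i satisfies (1 + i)^365 = 1 + 0.12073.
i = 1.12073^(1/365) − 1 = 0.0003123 = 0.0312%.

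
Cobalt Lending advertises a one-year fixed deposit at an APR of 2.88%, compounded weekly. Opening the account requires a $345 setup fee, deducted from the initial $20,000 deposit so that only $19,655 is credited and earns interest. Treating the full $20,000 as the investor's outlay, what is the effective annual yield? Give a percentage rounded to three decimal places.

1.146%

Value after one year: 19,655 × (1 + 0.0288/52)^52 = 19,655 × 1.029211 = $20,229.13.
Effective yield on the $20,000 outlay: 20,229.13 / 20,000 − 1 = 0.011457 = 1.146%.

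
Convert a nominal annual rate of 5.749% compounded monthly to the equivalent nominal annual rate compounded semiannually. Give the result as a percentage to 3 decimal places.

EAR = (1 + 0.05749/12)^12 − 1 = 0.059029.
Solve (1 + r/2)^2 = 1.059029: r/2 = 1.059029^(1/2) − 1 = 0.029091, so r = 0.058183 = 5.818%.

5.818%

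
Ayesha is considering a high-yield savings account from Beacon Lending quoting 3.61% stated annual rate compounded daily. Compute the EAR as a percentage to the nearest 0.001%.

3.676%

EAR = (1 + 0.0361/365)^365 − 1.
= (1 + 0.000099)^365 − 1 = 1.036758 − 1 = 3.676%.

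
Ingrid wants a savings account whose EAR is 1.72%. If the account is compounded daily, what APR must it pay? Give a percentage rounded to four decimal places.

(1 + r/365)^365 − 1 = 0.0172, so 1 + r/365 = 1.0172^(1/365).
r/365 = 0.000047, so r = 0.017054 = 1.7054%.

1.7054%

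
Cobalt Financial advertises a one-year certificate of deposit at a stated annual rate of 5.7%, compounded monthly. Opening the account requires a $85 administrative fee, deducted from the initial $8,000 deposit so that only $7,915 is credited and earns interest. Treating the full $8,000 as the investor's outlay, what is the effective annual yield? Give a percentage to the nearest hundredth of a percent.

Value after one year: 7,915 × (1 + 0.057/12)^12 = 7,915 × 1.058513 = $8,378.13.
Effective yield on the $8,000 outlay: 8,378.13 / 8,000 − 1 = 0.047266 = 4.73%.

4.73%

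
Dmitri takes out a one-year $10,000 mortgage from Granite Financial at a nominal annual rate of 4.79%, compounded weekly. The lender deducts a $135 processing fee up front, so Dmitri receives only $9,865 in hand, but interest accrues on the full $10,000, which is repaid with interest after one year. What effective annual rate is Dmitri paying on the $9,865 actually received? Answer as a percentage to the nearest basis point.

Amount owed after one year: 10,000 × (1 + 0.0479/52)^52 = 10,000 × 1.049043 = $10,490.43.
Effective rate on net proceeds: 10,490.43 / 9,865 − 1 = 0.063398 = 6.34%.

6.34%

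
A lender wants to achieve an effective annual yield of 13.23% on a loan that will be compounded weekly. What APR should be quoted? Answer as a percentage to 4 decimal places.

12.4400%

(1 + r/52)^52 − 1 = 0.1323, so 1 + r/52 = 1.1323^(1/52).
r/52 = 0.002392, so r = 0.124400 = 12.4400%.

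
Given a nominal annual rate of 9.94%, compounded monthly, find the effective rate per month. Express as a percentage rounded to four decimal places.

With a nominal annual rate compounded monthly, the periodic rate is the nominal rate divided by 12.
i = 0.0994 / 12 = 0.0082833 = 0.8283%.

0.8283%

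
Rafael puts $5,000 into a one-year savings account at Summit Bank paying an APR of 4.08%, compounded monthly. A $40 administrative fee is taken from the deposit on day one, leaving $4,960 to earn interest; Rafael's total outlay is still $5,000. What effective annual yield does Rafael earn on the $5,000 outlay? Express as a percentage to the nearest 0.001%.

3.324%

Value after one year: 4,960 × (1 + 0.0408/12)^12 = 4,960 × 1.041572 = $5,166.20.
Effective yield on the $5,000 outlay: 5,166.20 / 5,000 − 1 = 0.033239 = 3.324%.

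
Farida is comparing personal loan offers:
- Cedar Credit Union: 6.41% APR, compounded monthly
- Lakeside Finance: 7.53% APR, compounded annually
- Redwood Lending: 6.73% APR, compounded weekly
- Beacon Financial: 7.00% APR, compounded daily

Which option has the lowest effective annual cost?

Cedar Credit Union: (1 + 0.0641/12)^12 − 1 = 6.602%
Lakeside Finance: compounded annually, EAR = 7.530%
Redwood Lending: (1 + 0.0673/52)^52 − 1 = 6.957%
Beacon Financial: (1 + 0.0700/365)^365 − 1 = 7.250%
The lowest effective annual rate is Cedar Credit Union at 6.602%.

Cedar Credit Union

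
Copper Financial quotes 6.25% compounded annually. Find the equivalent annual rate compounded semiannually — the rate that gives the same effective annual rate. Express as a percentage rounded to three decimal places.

6.155%

Compounded annually, EAR = nominal = 0.062500.
Solve (1 + r/2)^2 = 1.062500: r/2 = 1.062500^(1/2) − 1 = 0.030776, so r = 0.061553 = 6.155%.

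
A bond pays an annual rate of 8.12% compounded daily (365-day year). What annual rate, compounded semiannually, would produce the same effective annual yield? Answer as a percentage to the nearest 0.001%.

8.286%

EAR = (1 + 0.0812/365)^365 − 1 = 0.084578.
Solve (1 + r/2)^2 = 1.084578: r/2 = 1.084578^(1/2) − 1 = 0.041431, so r = 0.082861 = 8.286%.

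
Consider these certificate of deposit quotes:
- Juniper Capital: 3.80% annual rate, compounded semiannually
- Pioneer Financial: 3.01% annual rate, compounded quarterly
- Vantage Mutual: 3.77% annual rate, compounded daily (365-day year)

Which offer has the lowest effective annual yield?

Juniper Capital: (1 + 0.0380/2)^2 − 1 = 3.836%
Pioneer Financial: (1 + 0.0301/4)^4 − 1 = 3.044%
Vantage Mutual: (1 + 0.0377/365)^365 − 1 = 3.842%
The lowest effective annual rate is Pioneer Financial at 3.044%.

Pioneer Financial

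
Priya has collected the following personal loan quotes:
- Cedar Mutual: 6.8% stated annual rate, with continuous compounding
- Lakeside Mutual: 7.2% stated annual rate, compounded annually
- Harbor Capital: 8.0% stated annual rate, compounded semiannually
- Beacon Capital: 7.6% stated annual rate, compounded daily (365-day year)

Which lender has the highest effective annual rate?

Cedar Mutual: e^0.068 − 1 = 7.037%
Lakeside Mutual: compounded annually, EAR = 7.200%
Harbor Capital: (1 + 0.080/2)^2 − 1 = 8.160%
Beacon Capital: (1 + 0.076/365)^365 − 1 = 7.895%
The highest effective annual rate is Harbor Capital at 8.160%.

Harbor Capital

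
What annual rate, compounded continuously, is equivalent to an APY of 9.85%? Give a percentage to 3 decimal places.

Continuous: nominal r satisfies e^r − 1 = 0.0985.
r = ln(1 + 0.0985) = ln(1.0985) = 0.093946 = 9.395%.

9.395%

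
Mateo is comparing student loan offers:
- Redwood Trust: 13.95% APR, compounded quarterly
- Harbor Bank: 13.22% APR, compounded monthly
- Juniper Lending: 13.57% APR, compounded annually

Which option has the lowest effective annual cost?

Redwood Trust: (1 + 0.1395/4)^4 − 1 = 14.697%
Harbor Bank: (1 + 0.1322/12)^12 − 1 = 14.051%
Juniper Lending: compounded annually, EAR = 13.570%
The lowest effective annual rate is Juniper Lending at 13.570%.

Juniper Lending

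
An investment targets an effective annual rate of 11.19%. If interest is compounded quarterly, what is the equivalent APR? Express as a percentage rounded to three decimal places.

(1 + r/4)^4 − 1 = 0.1119, so 1 + r/4 = 1.1119^(1/4).
r/4 = 0.026872, so r = 0.107489 = 10.749%.

10.749%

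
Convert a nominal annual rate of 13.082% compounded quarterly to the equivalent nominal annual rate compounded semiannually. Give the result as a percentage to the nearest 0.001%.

EAR = (1 + 0.13082/4)^4 − 1 = 0.137379.
Solve (1 + r/2)^2 = 1.137379: r/2 = 1.137379^(1/2) − 1 = 0.066480, so r = 0.132959 = 13.296%.

13.296%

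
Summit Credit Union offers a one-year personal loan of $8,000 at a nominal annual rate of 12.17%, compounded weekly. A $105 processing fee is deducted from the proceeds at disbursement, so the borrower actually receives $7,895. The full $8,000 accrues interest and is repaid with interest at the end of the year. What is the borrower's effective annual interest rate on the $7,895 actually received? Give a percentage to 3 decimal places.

Amount owed after one year: 8,000 × (1 + 0.1217/52)^52 = 8,000 × 1.129255 = $9,034.04.
Effective rate on net proceeds: 9,034.04 / 7,895 − 1 = 0.144273 = 14.427%.

14.427%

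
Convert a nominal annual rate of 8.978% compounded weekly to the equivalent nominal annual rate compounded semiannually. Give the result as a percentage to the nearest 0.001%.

EAR = (1 + 0.08978/52)^52 − 1 = 0.093849.
Solve (1 + r/2)^2 = 1.093849: r/2 = 1.093849^(1/2) − 1 = 0.045872, so r = 0.091745 = 9.174%.

9.174%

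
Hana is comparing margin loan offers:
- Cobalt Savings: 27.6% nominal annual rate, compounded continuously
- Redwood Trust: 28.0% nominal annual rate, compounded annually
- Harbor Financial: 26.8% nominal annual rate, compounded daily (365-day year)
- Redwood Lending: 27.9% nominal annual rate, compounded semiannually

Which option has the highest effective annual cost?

Cobalt Savings

Cobalt Savings: e^0.276 − 1 = 31.785%
Redwood Trust: compounded annually, EAR = 28.000%
Harbor Financial: (1 + 0.268/365)^365 − 1 = 30.722%
Redwood Lending: (1 + 0.279/2)^2 − 1 = 29.846%
The highest effective annual rate is Cobalt Savings at 31.785%.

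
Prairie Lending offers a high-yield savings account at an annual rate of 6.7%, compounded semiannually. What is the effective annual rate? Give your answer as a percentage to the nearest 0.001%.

6.812%

EAR = (1 + 0.067/2)^2 − 1.
= (1 + 0.033500)^2 − 1 = 1.068122 − 1 = 6.812%.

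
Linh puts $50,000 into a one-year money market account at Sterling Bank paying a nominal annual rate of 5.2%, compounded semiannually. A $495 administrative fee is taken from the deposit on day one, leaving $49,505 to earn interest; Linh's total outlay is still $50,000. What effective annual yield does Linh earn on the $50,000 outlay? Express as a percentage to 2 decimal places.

4.23%

Value after one year: 49,505 × (1 + 0.052/2)^2 = 49,505 × 1.052676 = $52,112.73.
Effective yield on the $50,000 outlay: 52,112.73 / 50,000 − 1 = 0.042255 = 4.23%.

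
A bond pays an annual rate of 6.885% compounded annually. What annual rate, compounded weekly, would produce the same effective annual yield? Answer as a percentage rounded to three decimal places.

Compounded annually, EAR = nominal = 0.068850.
Solve (1 + r/52)^52 = 1.068850: r/52 = 1.068850^(1/52) − 1 = 0.001281, so r = 0.066626 = 6.663%.

6.663%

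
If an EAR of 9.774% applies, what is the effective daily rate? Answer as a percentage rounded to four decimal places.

The per-day rate i satisfies (1 + i)^365 = 1 + 0.09774.
i = 1.09774^(1/365) − 1 = 0.0002555 = 0.0256%.

0.0256%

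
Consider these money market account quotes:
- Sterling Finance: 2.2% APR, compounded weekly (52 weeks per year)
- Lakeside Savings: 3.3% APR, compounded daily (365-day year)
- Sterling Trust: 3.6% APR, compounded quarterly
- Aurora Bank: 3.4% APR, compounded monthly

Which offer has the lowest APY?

Sterling Finance: (1 + 0.022/52)^52 − 1 = 2.224%
Lakeside Savings: (1 + 0.033/365)^365 − 1 = 3.355%
Sterling Trust: (1 + 0.036/4)^4 − 1 = 3.649%
Aurora Bank: (1 + 0.034/12)^12 − 1 = 3.453%
The lowest effective annual rate is Sterling Finance at 2.224%.

Sterling Finance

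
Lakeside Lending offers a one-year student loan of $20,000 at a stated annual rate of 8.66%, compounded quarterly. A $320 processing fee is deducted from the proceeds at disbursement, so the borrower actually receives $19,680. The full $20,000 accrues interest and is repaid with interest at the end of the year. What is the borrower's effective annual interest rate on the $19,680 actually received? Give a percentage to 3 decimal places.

Amount owed after one year: 20,000 × (1 + 0.0866/4)^4 = 20,000 × 1.089453 = $21,789.06.
Effective rate on net proceeds: 21,789.06 / 19,680 − 1 = 0.107168 = 10.717%.

10.717%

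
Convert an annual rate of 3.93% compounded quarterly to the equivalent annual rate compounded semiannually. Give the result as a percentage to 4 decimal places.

EAR = (1 + 0.0393/4)^4 − 1 = 0.039883.
Solve (1 + r/2)^2 = 1.039883: r/2 = 1.039883^(1/2) − 1 = 0.019747, so r = 0.039493 = 3.9493%.

3.9493%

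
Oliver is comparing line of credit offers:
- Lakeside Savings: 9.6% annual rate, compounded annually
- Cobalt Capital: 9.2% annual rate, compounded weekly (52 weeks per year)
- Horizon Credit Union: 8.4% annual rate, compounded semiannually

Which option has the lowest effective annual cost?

Lakeside Savings: compounded annually, EAR = 9.600%
Cobalt Capital: (1 + 0.092/52)^52 − 1 = 9.628%
Horizon Credit Union: (1 + 0.084/2)^2 − 1 = 8.576%
The lowest effective annual rate is Horizon Credit Union at 8.576%.

Horizon Credit Union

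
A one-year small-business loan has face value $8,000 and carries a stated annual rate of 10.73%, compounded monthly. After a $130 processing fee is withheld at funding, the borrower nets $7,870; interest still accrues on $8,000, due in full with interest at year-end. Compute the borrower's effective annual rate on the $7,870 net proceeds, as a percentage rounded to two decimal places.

Amount owed after one year: 8,000 × (1 + 0.1073/12)^12 = 8,000 × 1.112737 = $8,901.90.
Effective rate on net proceeds: 8,901.90 / 7,870 − 1 = 0.131118 = 13.11%.

13.11%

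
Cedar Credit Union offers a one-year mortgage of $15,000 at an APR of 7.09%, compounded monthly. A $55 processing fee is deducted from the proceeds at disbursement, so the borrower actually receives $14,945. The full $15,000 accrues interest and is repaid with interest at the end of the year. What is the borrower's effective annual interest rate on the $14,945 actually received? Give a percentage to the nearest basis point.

7.72%

Amount owed after one year: 15,000 × (1 + 0.0709/12)^12 = 15,000 × 1.073250 = $16,098.75.
Effective rate on net proceeds: 16,098.75 / 14,945 − 1 = 0.077200 = 7.72%.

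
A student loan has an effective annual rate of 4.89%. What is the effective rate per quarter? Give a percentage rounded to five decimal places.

1.20070%

The per-quarter rate i satisfies (1 + i)^4 = 1 + 0.0489.
i = 1.0489^(1/4) − 1 = 0.0120070 = 1.20070%.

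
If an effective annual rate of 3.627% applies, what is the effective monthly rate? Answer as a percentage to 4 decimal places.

0.2973%

The per-month rate i satisfies (1 + i)^12 = 1 + 0.03627.
i = 1.03627^(1/12) − 1 = 0.0029734 = 0.2973%.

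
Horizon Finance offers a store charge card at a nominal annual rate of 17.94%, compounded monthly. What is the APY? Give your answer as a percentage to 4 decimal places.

19.4912%

EAR = (1 + 0.1794/12)^12 − 1.
= 1.194912 − 1 = 19.4912%.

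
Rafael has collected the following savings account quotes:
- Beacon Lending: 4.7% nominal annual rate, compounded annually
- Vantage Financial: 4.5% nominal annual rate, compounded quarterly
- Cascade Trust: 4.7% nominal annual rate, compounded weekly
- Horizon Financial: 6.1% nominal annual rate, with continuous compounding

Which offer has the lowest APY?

Beacon Lending: compounded annually, EAR = 4.700%
Vantage Financial: (1 + 0.045/4)^4 − 1 = 4.577%
Cascade Trust: (1 + 0.047/52)^52 − 1 = 4.810%
Horizon Financial: e^0.061 − 1 = 6.290%
The lowest effective annual rate is Vantage Financial at 4.577%.

Vantage Financial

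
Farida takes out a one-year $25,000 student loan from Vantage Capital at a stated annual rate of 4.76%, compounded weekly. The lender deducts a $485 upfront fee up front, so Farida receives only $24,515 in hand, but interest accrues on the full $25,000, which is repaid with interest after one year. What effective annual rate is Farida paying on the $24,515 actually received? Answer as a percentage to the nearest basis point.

6.95%

Amount owed after one year: 25,000 × (1 + 0.0476/52)^52 = 25,000 × 1.048728 = $26,218.21.
Effective rate on net proceeds: 26,218.21 / 24,515 − 1 = 0.069476 = 6.95%.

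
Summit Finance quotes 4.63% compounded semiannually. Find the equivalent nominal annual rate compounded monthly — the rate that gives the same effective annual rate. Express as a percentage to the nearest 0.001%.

EAR = (1 + 0.0463/2)^2 − 1 = 0.046836.
Solve (1 + r/12)^12 = 1.046836: r/12 = 1.046836^(1/12) − 1 = 0.003822, so r = 0.045860 = 4.586%.

4.586%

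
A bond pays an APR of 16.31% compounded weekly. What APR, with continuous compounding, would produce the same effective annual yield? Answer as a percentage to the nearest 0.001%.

EAR = (1 + 0.1631/52)^52 − 1 = 0.176854.
Equivalent continuous rate: r = ln(1 + 0.176854) = 0.162845 = 16.284%.

16.284%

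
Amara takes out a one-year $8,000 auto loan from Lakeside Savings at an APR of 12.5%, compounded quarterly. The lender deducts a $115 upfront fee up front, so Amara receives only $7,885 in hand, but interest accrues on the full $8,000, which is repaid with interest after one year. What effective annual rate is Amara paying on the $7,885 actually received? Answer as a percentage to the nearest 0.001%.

Amount owed after one year: 8,000 × (1 + 0.125/4)^4 = 8,000 × 1.130982 = $9,047.86.
Effective rate on net proceeds: 9,047.86 / 7,885 − 1 = 0.147477 = 14.748%.

14.748%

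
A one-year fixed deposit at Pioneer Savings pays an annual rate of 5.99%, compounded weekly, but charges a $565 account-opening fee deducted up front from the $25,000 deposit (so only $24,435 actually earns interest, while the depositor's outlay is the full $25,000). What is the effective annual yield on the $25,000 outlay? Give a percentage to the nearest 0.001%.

3.770%

Value after one year: 24,435 × (1 + 0.0599/52)^52 = 24,435 × 1.061694 = $25,942.49.
Effective yield on the $25,000 outlay: 25,942.49 / 25,000 − 1 = 0.037699 = 3.770%.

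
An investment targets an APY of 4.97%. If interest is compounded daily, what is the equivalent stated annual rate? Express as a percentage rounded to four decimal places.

4.8508%

(1 + r/365)^365 − 1 = 0.0497, so 1 + r/365 = 1.0497^(1/365).
r/365 = 0.000133, so r = 0.048508 = 4.8508%.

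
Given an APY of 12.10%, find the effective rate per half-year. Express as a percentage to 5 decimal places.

5.87729%

The per-half-year rate i satisfies (1 + i)^2 = 1 + 0.1210.
i = 1.1210^(1/2) − 1 = 0.0587729 = 5.87729%.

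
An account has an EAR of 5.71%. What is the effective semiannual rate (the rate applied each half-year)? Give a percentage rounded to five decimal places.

2.81537%

The per-half-year rate i satisfies (1 + i)^2 = 1 + 0.0571.
i = 1.0571^(1/2) − 1 = 0.0281537 = 2.81537%.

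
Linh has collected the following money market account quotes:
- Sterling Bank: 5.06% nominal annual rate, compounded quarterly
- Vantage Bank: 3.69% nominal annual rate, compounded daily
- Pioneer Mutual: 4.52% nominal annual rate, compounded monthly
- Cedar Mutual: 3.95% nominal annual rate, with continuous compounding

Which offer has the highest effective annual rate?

Sterling Bank: (1 + 0.0506/4)^4 − 1 = 5.157%
Vantage Bank: (1 + 0.0369/365)^365 − 1 = 3.759%
Pioneer Mutual: (1 + 0.0452/12)^12 − 1 = 4.615%
Cedar Mutual: e^0.0395 − 1 = 4.029%
The highest effective annual rate is Sterling Bank at 5.157%.

Sterling Bank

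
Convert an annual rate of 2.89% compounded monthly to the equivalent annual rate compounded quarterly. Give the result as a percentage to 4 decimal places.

2.8970%

EAR = (1 + 0.0289/12)^12 − 1 = 0.029286.
Solve (1 + r/4)^4 = 1.029286: r/4 = 1.029286^(1/4) − 1 = 0.007242, so r = 0.028970 = 2.8970%.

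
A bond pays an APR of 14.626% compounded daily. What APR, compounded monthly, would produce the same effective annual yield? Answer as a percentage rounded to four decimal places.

EAR = (1 + 0.14626/365)^365 − 1 = 0.157463.
Solve (1 + r/12)^12 = 1.157463: r/12 = 1.157463^(1/12) − 1 = 0.012260, so r = 0.147125 = 14.7125%.

14.7125%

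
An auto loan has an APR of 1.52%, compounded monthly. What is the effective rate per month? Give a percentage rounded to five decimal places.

With a nominal annual rate compounded monthly, the periodic rate is the nominal rate divided by 12.
i = 0.0152 / 12 = 0.0012667 = 0.12667%.

0.12667%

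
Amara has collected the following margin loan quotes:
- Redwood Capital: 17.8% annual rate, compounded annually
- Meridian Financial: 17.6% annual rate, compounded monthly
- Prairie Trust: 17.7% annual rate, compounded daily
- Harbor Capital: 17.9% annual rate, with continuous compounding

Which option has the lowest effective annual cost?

Redwood Capital

Redwood Capital: compounded annually, EAR = 17.800%
Meridian Financial: (1 + 0.176/12)^12 − 1 = 19.091%
Prairie Trust: (1 + 0.177/365)^365 − 1 = 19.358%
Harbor Capital: e^0.179 − 1 = 19.602%
The lowest effective annual rate is Redwood Capital at 17.800%.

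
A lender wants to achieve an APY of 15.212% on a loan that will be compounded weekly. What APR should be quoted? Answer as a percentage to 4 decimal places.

(1 + r/52)^52 − 1 = 0.15212, so 1 + r/52 = 1.15212^(1/52).
r/52 = 0.002727, so r = 0.141797 = 14.1797%.

14.1797%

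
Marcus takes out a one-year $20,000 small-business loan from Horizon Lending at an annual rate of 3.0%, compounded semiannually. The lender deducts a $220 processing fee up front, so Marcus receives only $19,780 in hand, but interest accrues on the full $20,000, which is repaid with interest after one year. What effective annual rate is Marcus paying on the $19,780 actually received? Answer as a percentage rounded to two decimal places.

Amount owed after one year: 20,000 × (1 + 0.030/2)^2 = 20,000 × 1.030225 = $20,604.50.
Effective rate on net proceeds: 20,604.50 / 19,780 − 1 = 0.041684 = 4.17%.

4.17%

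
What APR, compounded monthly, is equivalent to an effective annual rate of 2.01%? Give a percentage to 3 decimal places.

1.992%

(1 + r/12)^12 − 1 = 0.0201, so 1 + r/12 = 1.0201^(1/12).
r/12 = 0.001660, so r = 0.019917 = 1.992%.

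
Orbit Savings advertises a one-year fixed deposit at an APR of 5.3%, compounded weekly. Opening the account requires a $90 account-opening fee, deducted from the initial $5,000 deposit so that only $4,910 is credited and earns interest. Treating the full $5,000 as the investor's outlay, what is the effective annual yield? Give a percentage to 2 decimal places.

Value after one year: 4,910 × (1 + 0.053/52)^52 = 4,910 × 1.054401 = $5,177.11.
Effective yield on the $5,000 outlay: 5,177.11 / 5,000 − 1 = 0.035422 = 3.54%.

3.54%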